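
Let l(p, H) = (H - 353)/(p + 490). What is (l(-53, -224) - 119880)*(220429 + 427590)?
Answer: -33948508150603/437 ≈ -7.7685e+10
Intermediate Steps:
l(p, H) = (-353 + H)/(490 + p)
(l(-53, -224) - 119880)*(220429 + 427590) = ((-353 - 224)/(490 - 53) - 119880)*(220429 + 427590) = (-577/437 - 119880)*648019 = -52388137/437*648019 = -33948508150603/437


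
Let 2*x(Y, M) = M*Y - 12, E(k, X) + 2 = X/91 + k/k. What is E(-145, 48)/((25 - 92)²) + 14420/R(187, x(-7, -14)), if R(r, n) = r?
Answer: 5890547539/76389313 ≈ 77.112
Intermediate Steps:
E(k, X) = -1 + X/91 (E(k, X) = -2 + (X/91 + k/k) = -2 + (X*(1/91) + 1) = -2 + (X/91 + 1) = -2 + (1 + X/91) = -1 + X/91)
x(Y, M) = -6 + M*Y/2 (x(Y, M) = (M*Y - 12)/2 = (-12 + M*Y)/2 = -6 + M*Y/2)
E(-145, 48)/((25 - 92)²) + 14420/R(187, x(-7, -14)) = (-1 + (1/91)*48)/((25 - 92)²) + 14420/187 = (-1 + 48/91)/((-67)²) + 14420*(1/187) = -43/91/4489 + 14420/187 = -43/91*1/4489 + 14420/187 = -43/408499 + 14420/187 = 5890547539/76389313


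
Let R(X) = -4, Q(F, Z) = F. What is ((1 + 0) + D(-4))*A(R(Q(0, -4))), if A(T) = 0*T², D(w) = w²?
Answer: 0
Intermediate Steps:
A(T) = 0
((1 + 0) + D(-4))*A(R(Q(0, -4))) = ((1 + 0) + (-4)²)*0 = (1 + 16)*0 = 17*0 = 0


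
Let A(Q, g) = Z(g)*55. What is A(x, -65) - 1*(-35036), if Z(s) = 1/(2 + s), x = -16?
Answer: 2207213/63 ≈ 35035.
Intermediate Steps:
A(Q, g) = 55/(2 + g)
A(x, -65) - 1*(-35036) = 55/(2 - 65) - 1*(-35036) = 55/(-63) + 35036 = 55*(-1/63) + 35036 = -55/63 + 35036 = 2207213/63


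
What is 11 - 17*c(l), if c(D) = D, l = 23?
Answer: -380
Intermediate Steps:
11 - 17*c(l) = 11 - 17*23 = 11 - 391 = -380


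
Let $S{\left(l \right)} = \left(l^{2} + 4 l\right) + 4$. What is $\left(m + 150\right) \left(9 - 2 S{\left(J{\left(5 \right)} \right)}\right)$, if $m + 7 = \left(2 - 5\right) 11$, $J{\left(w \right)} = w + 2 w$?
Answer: $-62590$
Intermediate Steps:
$J{\left(w \right)} = 3 w$
$S{\left(l \right)} = 4 + l^{2} + 4 l$
$m = -40$ ($m = -7 + \left(2 - 5\right) 11 = -7 - 33 = -40$)
$\left(m + 150\right) \left(9 - 2 S{\left(J{\left(5 \right)} \right)}\right) = \left(-40 + 150\right) \left(9 - 2 \left(4 + \left(3 \cdot 5\right)^{2} + 4 \cdot 3 \cdot 5\right)\right) = 110 \left(9 - 2 \left(4 + 15^{2} + 4 \cdot 15\right)\right) = 110 \left(9 - 2 \left(4 + 225 + 60\right)\right) = 110 \left(9 - 578\right) = 110 \left(-569\right) = -62590$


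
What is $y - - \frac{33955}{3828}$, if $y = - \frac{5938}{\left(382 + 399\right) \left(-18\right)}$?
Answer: $\frac{7576819}{815364} \approx 9.2926$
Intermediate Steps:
$y = \frac{2969}{7029}$ ($y = - \frac{5938}{781 \left(-18\right)} = - \frac{5938}{-14058} = \left(-5938\right) \left(- \frac{1}{14058}\right) = \frac{2969}{7029} \approx 0.42239$)
$y - - \frac{33955}{3828} = \frac{2969}{7029} - - \frac{33955}{3828} = \frac{2969}{7029} + \frac{33955}{3828} = \frac{7576819}{815364}$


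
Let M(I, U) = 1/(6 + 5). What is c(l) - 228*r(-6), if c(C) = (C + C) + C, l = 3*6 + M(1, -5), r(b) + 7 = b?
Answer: 33201/11 ≈ 3018.3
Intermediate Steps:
M(I, U) = 1/11
r(b) = -7 + b
l = 199/11 (l = 3*6 + 1/11 = 18 + 1/11 = 199/11 ≈ 18.091)
c(C) = 3*C (c(C) = 2*C + C = 3*C)
c(l) - 228*r(-6) = 3*(199/11) - 228*(-7 - 6) = 597/11 - 228*(-13) = 597/11 + 2964 = 33201/11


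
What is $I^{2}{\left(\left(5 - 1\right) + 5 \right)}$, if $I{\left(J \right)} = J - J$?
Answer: $0$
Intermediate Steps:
$I{\left(J \right)} = 0$
$I^{2}{\left(\left(5 - 1\right) + 5 \right)} = 0^{2} = 0$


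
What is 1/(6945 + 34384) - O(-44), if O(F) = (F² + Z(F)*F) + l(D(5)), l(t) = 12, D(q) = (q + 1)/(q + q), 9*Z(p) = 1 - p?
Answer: -71416511/41329 ≈ -1728.0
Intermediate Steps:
Z(p) = ⅑ - p/9 (Z(p) = (1 - p)/9 = ⅑ - p/9)
D(q) = (1 + q)/(2*q) (D(q) = (1 + q)/((2*q)) = (1 + q)*(1/(2*q)) = (1 + q)/(2*q))
O(F) = 12 + F² + F*(⅑ - F/9) (O(F) = (F² + (⅑ - F/9)*F) + 12 = (F² + F*(⅑ - F/9)) + 12 = 12 + F² + F*(⅑ - F/9))
1/(6945 + 34384) - O(-44) = 1/(6945 + 34384) - (12 + (⅑)*(-44) + (8/9)*(-44)²) = 1/41329 - (12 - 44/9 + (8/9)*1936) = 1/41329 - (12 - 44/9 + 15488/9) = 1/41329 - 1*1728 = 1/41329 - 1728 = -71416511/41329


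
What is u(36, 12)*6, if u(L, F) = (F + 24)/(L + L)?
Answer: 3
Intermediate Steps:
u(L, F) = (24 + F)/(2*L) (u(L, F) = (24 + F)/((2*L)) = (24 + F)*(1/(2*L)) = (24 + F)/(2*L))
u(36, 12)*6 = ((½)*(24 + 12)/36)*6 = ((½)*(1/36)*36)*6 = (½)*6 = 3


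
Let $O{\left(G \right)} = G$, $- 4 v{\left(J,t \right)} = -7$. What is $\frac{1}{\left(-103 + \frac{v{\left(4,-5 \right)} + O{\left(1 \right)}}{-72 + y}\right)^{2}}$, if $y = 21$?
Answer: $\frac{41616}{441966529} \approx 9.4161 \cdot 10^{-5}$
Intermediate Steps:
$v{\left(J,t \right)} = \frac{7}{4}$ ($v{\left(J,t \right)} = \left(- \frac{1}{4}\right) \left(-7\right) = \frac{7}{4}$)
$\frac{1}{\left(-103 + \frac{v{\left(4,-5 \right)} + O{\left(1 \right)}}{-72 + y}\right)^{2}} = \frac{1}{\left(-103 + \frac{\frac{7}{4} + 1}{-72 + 21}\right)^{2}} = \frac{1}{\left(-103 + \frac{11}{4 \left(-51\right)}\right)^{2}} = \frac{1}{\left(-103 + \frac{11}{4} \left(- \frac{1}{51}\right)\right)^{2}} = \frac{1}{\left(-103 - \frac{11}{204}\right)^{2}} = \frac{1}{\left(- \frac{21023}{204}\right)^{2}} = \frac{1}{\frac{441966529}{41616}} = \frac{41616}{441966529}$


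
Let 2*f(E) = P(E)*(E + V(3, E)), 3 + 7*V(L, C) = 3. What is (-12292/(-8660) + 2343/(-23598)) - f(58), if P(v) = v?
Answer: -28621793627/17029890 ≈ -1680.7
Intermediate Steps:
V(L, C) = 0 (V(L, C) = -3/7 + (⅐)*3 = -3/7 + 3/7 = 0)
f(E) = E²/2 (f(E) = (E*(E + 0))/2 = (E*E)/2 = E²/2)
(-12292/(-8660) + 2343/(-23598)) - f(58) = (-12292/(-8660) + 2343/(-23598)) - 58²/2 = (-12292*(-1/8660) + 2343*(-1/23598)) - 3364/2 = (3073/2165 - 781/7866) - 1*1682 = 22481353/17029890 - 1682 = -28621793627/17029890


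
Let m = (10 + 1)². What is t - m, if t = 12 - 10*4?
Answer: -149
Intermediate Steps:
t = -28 (t = 12 - 40 = -28)
m = 121 (m = 11² = 121)
t - m = -28 - 1*121 = -28 - 121 = -149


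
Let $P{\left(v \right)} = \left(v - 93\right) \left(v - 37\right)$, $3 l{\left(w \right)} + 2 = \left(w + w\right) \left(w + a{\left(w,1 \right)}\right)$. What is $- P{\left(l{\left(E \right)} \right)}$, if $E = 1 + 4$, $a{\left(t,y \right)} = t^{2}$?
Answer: $- \frac{3553}{9} \approx -394.78$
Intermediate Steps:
$E = 5$
$l{\left(w \right)} = - \frac{2}{3} + \frac{2 w \left(w + w^{2}\right)}{3}$ ($l{\left(w \right)} = - \frac{2}{3} + \frac{\left(w + w\right) \left(w + w^{2}\right)}{3} = - \frac{2}{3} + \frac{2 w \left(w + w^{2}\right)}{3}$)
$P{\left(v \right)} = \left(-93 + v\right) \left(-37 + v\right)$
$- P{\left(l{\left(E \right)} \right)} = - (3441 + \left(- \frac{2}{3} + \frac{2 \cdot 5^{2}}{3} + \frac{2 \cdot 5^{3}}{3}\right)^{2} - 130 \left(- \frac{2}{3} + \frac{2 \cdot 5^{2}}{3} + \frac{2 \cdot 5^{3}}{3}\right)) = - (3441 + \left(- \frac{2}{3} + \frac{2}{3} \cdot 25 + \frac{2}{3} \cdot 125\right)^{2} - 130 \left(- \frac{2}{3} + \frac{2}{3} \cdot 25 + \frac{2}{3} \cdot 125\right)) = - (3441 + \left(- \frac{2}{3} + \frac{50}{3} + \frac{250}{3}\right)^{2} - 130 \left(- \frac{2}{3} + \frac{50}{3} + \frac{250}{3}\right)) = - (3441 + \left(\frac{298}{3}\right)^{2} - \frac{38740}{3}) = - (3441 + \frac{88804}{9} - \frac{38740}{3}) = \left(-1\right) \frac{3553}{9} = - \frac{3553}{9}$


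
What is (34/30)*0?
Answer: 0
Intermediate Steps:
(34/30)*0 = ((1/30)*34)*0 = (17/15)*0 = 0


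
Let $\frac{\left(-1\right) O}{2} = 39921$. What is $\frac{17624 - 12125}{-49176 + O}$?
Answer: $- \frac{1833}{43006} \approx -0.042622$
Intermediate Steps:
$O = -79842$ ($O = \left(-2\right) 39921 = -79842$)
$\frac{17624 - 12125}{-49176 + O} = \frac{17624 - 12125}{-49176 - 79842} = \frac{5499}{-129018} = 5499 \left(- \frac{1}{129018}\right) = - \frac{1833}{43006}$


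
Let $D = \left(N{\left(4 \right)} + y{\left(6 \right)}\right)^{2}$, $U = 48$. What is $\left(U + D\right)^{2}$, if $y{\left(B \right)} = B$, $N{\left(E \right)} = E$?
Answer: $21904$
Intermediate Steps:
$D = 100$ ($D = \left(4 + 6\right)^{2} = 10^{2} = 100$)
$\left(U + D\right)^{2} = \left(48 + 100\right)^{2} = 148^{2} = 21904$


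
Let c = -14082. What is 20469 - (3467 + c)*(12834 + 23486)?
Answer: 385557269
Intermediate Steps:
20469 - (3467 + c)*(12834 + 23486) = 20469 - (3467 - 14082)*(12834 + 23486) = 20469 - (-10615)*36320 = 20469 - 1*(-385536800) = 20469 + 385536800 = 385557269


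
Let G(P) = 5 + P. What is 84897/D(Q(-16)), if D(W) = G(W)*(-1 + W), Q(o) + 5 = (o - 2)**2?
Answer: 9433/11448 ≈ 0.82399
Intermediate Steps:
Q(o) = -5 + (-2 + o)**2 (Q(o) = -5 + (o - 2)**2 = -5 + (-2 + o)**2)
D(W) = (-1 + W)*(5 + W) (D(W) = (5 + W)*(-1 + W) = (-1 + W)*(5 + W))
84897/D(Q(-16)) = 84897/(((-1 + (-5 + (-2 - 16)**2))*(5 + (-5 + (-2 - 16)**2)))) = 84897/(((-1 + (-5 + (-18)**2))*(5 + (-5 + (-18)**2)))) = 84897/(((-1 + (-5 + 324))*(5 + (-5 + 324)))) = 84897/(((-1 + 319)*(5 + 319))) = 84897/((318*324)) = 84897/103032 = 84897*(1/103032) = 9433/11448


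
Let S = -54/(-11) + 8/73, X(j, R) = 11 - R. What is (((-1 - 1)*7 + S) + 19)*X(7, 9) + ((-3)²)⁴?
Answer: 5284573/803 ≈ 6581.0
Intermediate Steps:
S = 4030/803 (S = -54*(-1/11) + 8*(1/73) = 54/11 + 8/73 = 4030/803 ≈ 5.0187)
(((-1 - 1)*7 + S) + 19)*X(7, 9) + ((-3)²)⁴ = (((-1 - 1)*7 + 4030/803) + 19)*(11 - 1*9) + ((-3)²)⁴ = ((-2*7 + 4030/803) + 19)*(11 - 9) + 9⁴ = ((-14 + 4030/803) + 19)*2 + 6561 = (-7212/803 + 19)*2 + 6561 = (8045/803)*2 + 6561 = 16090/803 + 6561 = 5284573/803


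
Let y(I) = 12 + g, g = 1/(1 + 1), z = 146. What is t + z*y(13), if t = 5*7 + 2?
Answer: 1862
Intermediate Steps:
g = 1/2 ≈ 0.50000
t = 37 (t = 35 + 2 = 37)
y(I) = 25/2 (y(I) = 12 + 1/2 = 25/2)
t + z*y(13) = 37 + 146*(25/2) = 37 + 1825 = 1862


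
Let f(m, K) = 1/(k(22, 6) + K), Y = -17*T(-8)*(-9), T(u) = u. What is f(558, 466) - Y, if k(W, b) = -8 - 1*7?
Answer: 552025/451 ≈ 1224.0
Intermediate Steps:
Y = -1224 (Y = -17*(-8)*(-9) = 136*(-9) = -1224)
k(W, b) = -15 (k(W, b) = -8 - 7 = -15)
f(m, K) = 1/(-15 + K)
f(558, 466) - Y = 1/(-15 + 466) - 1*(-1224) = 1/451 + 1224 = 552025/451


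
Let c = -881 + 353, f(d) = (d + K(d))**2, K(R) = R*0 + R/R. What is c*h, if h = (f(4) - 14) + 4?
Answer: -7920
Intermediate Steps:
K(R) = 1 (K(R) = 0 + 1 = 1)
f(d) = (1 + d)**2 (f(d) = (d + 1)**2 = (1 + d)**2)
h = 15 (h = ((1 + 4)**2 - 14) + 4 = (5**2 - 14) + 4 = (25 - 14) + 4 = 11 + 4 = 15)
c = -528
c*h = -528*15 = -7920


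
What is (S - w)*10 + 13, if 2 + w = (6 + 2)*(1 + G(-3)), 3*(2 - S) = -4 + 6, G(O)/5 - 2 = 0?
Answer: -2501/3 ≈ -833.67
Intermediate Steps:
G(O) = 10 (G(O) = 10 + 5*0 = 10 + 0 = 10)
S = 4/3 (S = 2 - (-4 + 6)/3 = 2 - ⅓*2 = 2 - ⅔ = 4/3 ≈ 1.3333)
w = 86 (w = -2 + (6 + 2)*(1 + 10) = -2 + 8*11 = -2 + 88 = 86)
(S - w)*10 + 13 = (4/3 - 1*86)*10 + 13 = (4/3 - 86)*10 + 13 = -254/3*10 + 13 = -2540/3 + 13 = -2501/3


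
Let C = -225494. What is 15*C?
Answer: -3382410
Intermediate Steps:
15*C = 15*(-225494) = -3382410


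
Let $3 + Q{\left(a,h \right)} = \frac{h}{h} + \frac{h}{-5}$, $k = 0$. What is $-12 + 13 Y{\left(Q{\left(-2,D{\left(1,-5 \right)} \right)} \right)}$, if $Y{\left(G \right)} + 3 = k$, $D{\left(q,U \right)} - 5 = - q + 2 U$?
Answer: $-51$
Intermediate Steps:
$D{\left(q,U \right)} = 5 - q + 2 U$ ($D{\left(q,U \right)} = 5 + \left(- q + 2 U\right) = 5 - q + 2 U$)
$Q{\left(a,h \right)} = -2 - \frac{h}{5}$ ($Q{\left(a,h \right)} = -3 + \left(\frac{h}{h} + \frac{h}{-5}\right) = -3 + \left(1 + h \left(- \frac{1}{5}\right)\right) = -3 - \left(-1 + \frac{h}{5}\right) = -2 - \frac{h}{5}$)
$Y{\left(G \right)} = -3$ ($Y{\left(G \right)} = -3 + 0 = -3$)
$-12 + 13 Y{\left(Q{\left(-2,D{\left(1,-5 \right)} \right)} \right)} = -12 + 13 \left(-3\right) = -12 - 39 = -51$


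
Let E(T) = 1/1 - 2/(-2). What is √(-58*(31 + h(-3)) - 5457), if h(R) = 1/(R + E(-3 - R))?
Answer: I*√7197 ≈ 84.835*I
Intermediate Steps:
E(T) = 2 (E(T) = 1*1 - 2*(-½) = 1 + 1 = 2)
h(R) = 1/(2 + R) (h(R) = 1/(R + 2) = 1/(2 + R))
√(-58*(31 + h(-3)) - 5457) = √(-58*(31 + 1/(2 - 3)) - 5457) = √(-58*(31 + 1/(-1)) - 5457) = √(-58*(31 - 1) - 5457) = √(-58*30 - 5457) = √(-1740 - 5457) = √(-7197) = I*√7197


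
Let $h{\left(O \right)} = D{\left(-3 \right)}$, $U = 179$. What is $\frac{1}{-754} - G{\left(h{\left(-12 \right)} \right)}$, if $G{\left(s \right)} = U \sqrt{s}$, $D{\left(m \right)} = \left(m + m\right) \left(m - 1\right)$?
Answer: $- \frac{1}{754} - 358 \sqrt{6} \approx -876.92$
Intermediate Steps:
$D{\left(m \right)} = 2 m \left(-1 + m\right)$
$h{\left(O \right)} = 24$ ($h{\left(O \right)} = 2 \left(-3\right) \left(-1 - 3\right) = 2 \left(-3\right) \left(-4\right) = 24$)
$G{\left(s \right)} = 179 \sqrt{s}$
$\frac{1}{-754} - G{\left(h{\left(-12 \right)} \right)} = \frac{1}{-754} - 179 \sqrt{24} = - \frac{1}{754} - 179 \cdot 2 \sqrt{6} = - \frac{1}{754} - 358 \sqrt{6}$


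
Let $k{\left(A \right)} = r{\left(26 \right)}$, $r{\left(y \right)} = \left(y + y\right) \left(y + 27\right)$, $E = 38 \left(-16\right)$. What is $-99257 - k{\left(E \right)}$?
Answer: $-102013$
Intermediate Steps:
$E = -608$
$r{\left(y \right)} = 2 y \left(27 + y\right)$
$k{\left(A \right)} = 2756$ ($k{\left(A \right)} = 2 \cdot 26 \left(27 + 26\right) = 2 \cdot 26 \cdot 53 = 2756$)
$-99257 - k{\left(E \right)} = -99257 - 2756 = -102013$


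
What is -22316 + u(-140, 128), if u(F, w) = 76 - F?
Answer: -22100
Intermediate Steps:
-22316 + u(-140, 128) = -22316 + (76 - 1*(-140)) = -22316 + (76 + 140) = -22316 + 216 = -22100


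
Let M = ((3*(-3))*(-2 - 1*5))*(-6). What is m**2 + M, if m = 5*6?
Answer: 522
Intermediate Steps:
m = 30
M = -378 (M = -9*(-2 - 5)*(-6) = -9*(-7)*(-6) = 63*(-6) = -378)
m**2 + M = 30**2 - 378 = 900 - 378 = 522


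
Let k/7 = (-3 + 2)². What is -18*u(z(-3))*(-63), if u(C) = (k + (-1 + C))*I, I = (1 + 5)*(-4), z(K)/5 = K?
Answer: 244944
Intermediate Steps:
z(K) = 5*K
I = -24 (I = 6*(-4) = -24)
k = 7 (k = 7*(-3 + 2)² = 7*(-1)² = 7*1 = 7)
u(C) = -144 - 24*C (u(C) = (7 + (-1 + C))*(-24) = (6 + C)*(-24) = -144 - 24*C)
-18*u(z(-3))*(-63) = -18*(-144 - 120*(-3))*(-63) = -18*(-144 - 24*(-15))*(-63) = -18*(-144 + 360)*(-63) = -18*216*(-63) = -3888*(-63) = 244944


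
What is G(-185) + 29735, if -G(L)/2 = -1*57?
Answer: 29849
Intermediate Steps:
G(L) = 114 (G(L) = -(-2)*57 = -2*(-57) = 114)
G(-185) + 29735 = 114 + 29735 = 29849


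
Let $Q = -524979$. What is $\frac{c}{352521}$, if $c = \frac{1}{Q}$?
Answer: $- \frac{1}{185066122059} \approx -5.4035 \cdot 10^{-12}$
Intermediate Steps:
$c = - \frac{1}{524979}$ ($c = \frac{1}{-524979} = - \frac{1}{524979} \approx -1.9048 \cdot 10^{-6}$)
$\frac{c}{352521} = - \frac{1}{524979 \cdot 352521} = \left(- \frac{1}{524979}\right) \frac{1}{352521} = - \frac{1}{185066122059}$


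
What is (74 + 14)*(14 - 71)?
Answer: -5016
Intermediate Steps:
(74 + 14)*(14 - 71) = 88*(-57) = -5016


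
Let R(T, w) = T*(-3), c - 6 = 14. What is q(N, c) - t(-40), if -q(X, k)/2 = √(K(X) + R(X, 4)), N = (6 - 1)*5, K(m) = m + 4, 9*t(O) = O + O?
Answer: 80/9 - 2*I*√46 ≈ 8.8889 - 13.565*I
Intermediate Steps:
c = 20 (c = 6 + 14 = 20)
R(T, w) = -3*T
t(O) = 2*O/9 (t(O) = (O + O)/9 = (2*O)/9 = 2*O/9)
K(m) = 4 + m
N = 25 (N = 5*5 = 25)
q(X, k) = -2*√(4 - 2*X) (q(X, k) = -2*√((4 + X) - 3*X) = -2*√(4 - 2*X))
q(N, c) - t(-40) = -2*√(4 - 2*25) - 2*(-40)/9 = -2*√(4 - 50) - 1*(-80/9) = -2*I*√46 + 80/9 = 80/9 - 2*I*√46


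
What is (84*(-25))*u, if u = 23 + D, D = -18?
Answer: -10500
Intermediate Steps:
u = 5 (u = 23 - 18 = 5)
(84*(-25))*u = (84*(-25))*5 = -2100*5 = -10500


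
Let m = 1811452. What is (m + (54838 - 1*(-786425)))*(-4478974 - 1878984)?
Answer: -16865850555970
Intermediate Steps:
(m + (54838 - 1*(-786425)))*(-4478974 - 1878984) = (1811452 + (54838 - 1*(-786425)))*(-4478974 - 1878984) = (1811452 + (54838 + 786425))*(-6357958) = (1811452 + 841263)*(-6357958) = 2652715*(-6357958) = -16865850555970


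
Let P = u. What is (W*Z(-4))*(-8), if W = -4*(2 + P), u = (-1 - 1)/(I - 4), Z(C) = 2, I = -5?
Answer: 1280/9 ≈ 142.22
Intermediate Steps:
u = 2/9 (u = (-1 - 1)/(-5 - 4) = -2/(-9) = -2*(-⅑) = 2/9 ≈ 0.22222)
P = 2/9 ≈ 0.22222
W = -80/9 (W = -4*(2 + 2/9) = -4*20/9 = -80/9 ≈ -8.8889)
(W*Z(-4))*(-8) = -80/9*2*(-8) = -160/9*(-8) = 1280/9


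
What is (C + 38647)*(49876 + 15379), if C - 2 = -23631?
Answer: 979999590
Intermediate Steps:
C = -23629 (C = 2 - 23631 = -23629)
(C + 38647)*(49876 + 15379) = (-23629 + 38647)*(49876 + 15379) = 15018*65255 = 979999590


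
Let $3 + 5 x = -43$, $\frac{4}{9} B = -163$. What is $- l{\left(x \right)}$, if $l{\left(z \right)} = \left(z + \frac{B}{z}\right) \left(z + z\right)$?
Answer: $\frac{28211}{50} \approx 564.22$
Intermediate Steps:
$B = - \frac{1467}{4}$ ($B = \frac{9}{4} \left(-163\right) = - \frac{1467}{4} \approx -366.75$)
$x = - \frac{46}{5}$ ($x = - \frac{3}{5} + \frac{1}{5} \left(-43\right) = - \frac{3}{5} - \frac{43}{5} = - \frac{46}{5} \approx -9.2$)
$l{\left(z \right)} = 2 z \left(z - \frac{1467}{4 z}\right)$ ($l{\left(z \right)} = \left(z - \frac{1467}{4 z}\right) \left(z + z\right) = \left(z - \frac{1467}{4 z}\right) 2 z = 2 z \left(z - \frac{1467}{4 z}\right)$)
$- l{\left(x \right)} = - (- \frac{1467}{2} + 2 \left(- \frac{46}{5}\right)^{2}) = - (- \frac{1467}{2} + 2 \cdot \frac{2116}{25}) = - (- \frac{1467}{2} + \frac{4232}{25}) = \left(-1\right) \left(- \frac{28211}{50}\right) = \frac{28211}{50}$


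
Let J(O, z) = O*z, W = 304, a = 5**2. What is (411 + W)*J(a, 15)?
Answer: 268125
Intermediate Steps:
a = 25
(411 + W)*J(a, 15) = (411 + 304)*(25*15) = 715*375 = 268125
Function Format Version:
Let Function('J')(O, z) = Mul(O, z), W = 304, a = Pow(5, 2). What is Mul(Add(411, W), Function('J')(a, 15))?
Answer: 268125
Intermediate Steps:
a = 25
Mul(Add(411, W), Function('J')(a, 15)) = Mul(Add(411, 304), Mul(25, 15)) = Mul(715, 375) = 268125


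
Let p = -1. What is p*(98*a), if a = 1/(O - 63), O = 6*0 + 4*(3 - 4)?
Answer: 98/67 ≈ 1.4627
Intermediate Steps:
O = -4 (O = 0 + 4*(-1) = 0 - 4 = -4)
a = -1/67 (a = 1/(-4 - 63) = 1/(-67) = -1/67 ≈ -0.014925)
p*(98*a) = -98*(-1)/67 = -1*(-98/67) = 98/67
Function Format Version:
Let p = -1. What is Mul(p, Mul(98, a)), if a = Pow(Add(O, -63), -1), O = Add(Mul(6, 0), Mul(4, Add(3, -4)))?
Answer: Rational(98, 67) ≈ 1.4627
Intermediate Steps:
O = -4 (O = Add(0, Mul(4, -1)) = Add(0, -4) = -4)
a = Rational(-1, 67) (a = Pow(Add(-4, -63), -1) = Pow(-67, -1) = Rational(-1, 67) ≈ -0.014925)
Mul(p, Mul(98, a)) = Mul(-1, Mul(98, Rational(-1, 67))) = Mul(-1, Rational(-98, 67)) = Rational(98, 67)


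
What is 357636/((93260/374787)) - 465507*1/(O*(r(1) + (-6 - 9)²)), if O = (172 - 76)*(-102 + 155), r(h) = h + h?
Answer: 12900820697542701/8976088480 ≈ 1.4372e+6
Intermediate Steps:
r(h) = 2*h
O = 5088 (O = 96*53 = 5088)
357636/((93260/374787)) - 465507*1/(O*(r(1) + (-6 - 9)²)) = 357636/((93260/374787)) - 465507*1/(5088*(2*1 + (-6 - 9)²)) = 357636/((93260*(1/374787))) - 465507*1/(5088*(2 + (-15)²)) = 357636/(93260/374787) - 465507*1/(5088*(2 + 225)) = 357636*(374787/93260) - 465507/(227*5088) = 33509330883/23315 - 465507/1154976 = 33509330883/23315 - 465507*1/1154976 = 33509330883/23315 - 155169/384992 = 12900820697542701/8976088480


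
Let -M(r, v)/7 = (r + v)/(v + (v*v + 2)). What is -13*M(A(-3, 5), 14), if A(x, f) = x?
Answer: 1001/212 ≈ 4.7217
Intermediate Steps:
M(r, v) = -7*(r + v)/(2 + v + v²) (M(r, v) = -7*(r + v)/(v + (v*v + 2)) = -7*(r + v)/(v + (v² + 2)) = -7*(r + v)/(v + (2 + v²)) = -7*(r + v)/(2 + v + v²))
-13*M(A(-3, 5), 14) = -91*(-1*(-3) - 1*14)/(2 + 14 + 14²) = -91*(3 - 14)/(2 + 14 + 196) = -91*(-11)/212 = -13*(-77/212) = 1001/212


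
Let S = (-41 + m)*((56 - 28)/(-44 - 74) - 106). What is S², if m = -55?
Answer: 362076585984/3481 ≈ 1.0402e+8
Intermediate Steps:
S = 601728/59 (S = (-41 - 55)*((56 - 28)/(-44 - 74) - 106) = -96*(28/(-118) - 106) = -96*(28*(-1/118) - 106) = -96*(-14/59 - 106) = -96*(-6268/59) = 601728/59 ≈ 10199.)
S² = (601728/59)² = 362076585984/3481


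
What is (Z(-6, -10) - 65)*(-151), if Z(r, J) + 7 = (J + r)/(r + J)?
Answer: 10721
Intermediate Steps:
Z(r, J) = -6 (Z(r, J) = -7 + (J + r)/(r + J) = -7 + (J + r)/(J + r) = -7 + 1 = -6)
(Z(-6, -10) - 65)*(-151) = (-6 - 65)*(-151) = -71*(-151) = 10721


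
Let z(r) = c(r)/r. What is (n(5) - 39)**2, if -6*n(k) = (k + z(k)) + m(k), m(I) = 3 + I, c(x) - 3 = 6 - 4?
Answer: 15376/9 ≈ 1708.4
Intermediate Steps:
c(x) = 5 (c(x) = 3 + (6 - 4) = 3 + 2 = 5)
z(r) = 5/r
n(k) = -1/2 - 5/(6*k) - k/3 (n(k) = -((k + 5/k) + (3 + k))/6 = -(3 + 2*k + 5/k)/6 = -1/2 - 5/(6*k) - k/3)
(n(5) - 39)**2 = ((1/6)*(-5 + 5*(-3 - 2*5))/5 - 39)**2 = ((1/6)*(1/5)*(-5 + 5*(-3 - 10)) - 39)**2 = ((1/6)*(1/5)*(-5 + 5*(-13)) - 39)**2 = ((1/6)*(1/5)*(-5 - 65) - 39)**2 = ((1/6)*(1/5)*(-70) - 39)**2 = (-7/3 - 39)**2 = (-124/3)**2 = 15376/9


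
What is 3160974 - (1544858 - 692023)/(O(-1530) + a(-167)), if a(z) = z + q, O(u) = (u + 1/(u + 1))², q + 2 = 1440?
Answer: 17308315974053382413/5475628071552 ≈ 3.1610e+6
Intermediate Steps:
q = 1438 (q = -2 + 1440 = 1438)
O(u) = (u + 1/(1 + u))²
a(z) = 1438 + z (a(z) = z + 1438 = 1438 + z)
3160974 - (1544858 - 692023)/(O(-1530) + a(-167)) = 3160974 - (1544858 - 692023)/((1 - 1530 + (-1530)²)²/(1 - 1530)² + (1438 - 167)) = 3160974 - 852835/((1 - 1530 + 2340900)²/(-1529)² + 1271) = 3160974 - 852835/((1/2337841)*2339371² + 1271) = 3160974 - 852835/((1/2337841)*5472656675641 + 1271) = 3160974 - 852835/(5472656675641/2337841 + 1271) = 3160974 - 852835/5475628071552/2337841 = 3160974 - 852835*2337841/5475628071552 = 3160974 - 1*1993792629235/5475628071552 = 3160974 - 1993792629235/5475628071552 = 17308315974053382413/5475628071552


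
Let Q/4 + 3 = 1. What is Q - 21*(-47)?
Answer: 979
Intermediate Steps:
Q = -8 (Q = -12 + 4*1 = -12 + 4 = -8)
Q - 21*(-47) = -8 - 21*(-47) = -8 + 987 = 979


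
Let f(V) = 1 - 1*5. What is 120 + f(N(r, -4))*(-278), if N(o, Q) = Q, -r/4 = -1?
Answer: 1232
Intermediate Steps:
r = 4 (r = -4*(-1) = 4)
f(V) = -4 (f(V) = 1 - 5 = -4)
120 + f(N(r, -4))*(-278) = 120 - 4*(-278) = 120 + 1112 = 1232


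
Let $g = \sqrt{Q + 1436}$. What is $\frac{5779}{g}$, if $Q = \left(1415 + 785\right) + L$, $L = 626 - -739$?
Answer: $\frac{5779 \sqrt{5001}}{5001} \approx 81.719$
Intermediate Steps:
$L = 1365$ ($L = 626 + 739 = 1365$)
$Q = 3565$ ($Q = \left(1415 + 785\right) + 1365 = 2200 + 1365 = 3565$)
$g = \sqrt{5001}$ ($g = \sqrt{3565 + 1436} = \sqrt{5001} \approx 70.718$)
$\frac{5779}{g} = \frac{5779}{\sqrt{5001}} = 5779 \frac{\sqrt{5001}}{5001} = \frac{5779 \sqrt{5001}}{5001}$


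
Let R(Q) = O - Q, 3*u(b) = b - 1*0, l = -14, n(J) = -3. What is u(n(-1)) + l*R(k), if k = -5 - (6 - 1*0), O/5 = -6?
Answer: 265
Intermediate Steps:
O = -30 (O = 5*(-6) = -30)
u(b) = b/3 (u(b) = (b - 1*0)/3 = (b + 0)/3 = b/3)
k = -11 (k = -5 - (6 + 0) = -5 - 1*6 = -5 - 6 = -11)
R(Q) = -30 - Q
u(n(-1)) + l*R(k) = (⅓)*(-3) - 14*(-30 - 1*(-11)) = -1 - 14*(-30 + 11) = -1 - 14*(-19) = -1 + 266 = 265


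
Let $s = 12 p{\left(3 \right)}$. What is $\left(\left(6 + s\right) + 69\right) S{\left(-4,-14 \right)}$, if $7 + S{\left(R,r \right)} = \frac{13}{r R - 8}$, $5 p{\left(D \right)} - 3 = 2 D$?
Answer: $- \frac{52003}{80} \approx -650.04$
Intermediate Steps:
$p{\left(D \right)} = \frac{3}{5} + \frac{2 D}{5}$
$s = \frac{108}{5}$ ($s = 12 \left(\frac{3}{5} + \frac{2}{5} \cdot 3\right) = 12 \left(\frac{3}{5} + \frac{6}{5}\right) = 12 \cdot \frac{9}{5} = \frac{108}{5} \approx 21.6$)
$S{\left(R,r \right)} = -7 + \frac{13}{-8 + R r}$ ($S{\left(R,r \right)} = -7 + \frac{13}{r R - 8} = -7 + \frac{13}{R r - 8} = -7 + \frac{13}{-8 + R r}$)
$\left(\left(6 + s\right) + 69\right) S{\left(-4,-14 \right)} = \left(\left(6 + \frac{108}{5}\right) + 69\right) \frac{69 - \left(-28\right) \left(-14\right)}{-8 - -56} = \left(\frac{138}{5} + 69\right) \frac{69 - 392}{-8 + 56} = \frac{483 \cdot \frac{1}{48} \left(-323\right)}{5} = \frac{483}{5} \left(- \frac{323}{48}\right) = - \frac{52003}{80}$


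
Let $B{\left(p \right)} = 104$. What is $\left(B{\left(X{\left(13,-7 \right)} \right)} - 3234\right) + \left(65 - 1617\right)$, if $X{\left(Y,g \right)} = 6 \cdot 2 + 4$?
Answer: $-4682$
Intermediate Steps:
$X{\left(Y,g \right)} = 16$ ($X{\left(Y,g \right)} = 12 + 4 = 16$)
$\left(B{\left(X{\left(13,-7 \right)} \right)} - 3234\right) + \left(65 - 1617\right) = \left(104 - 3234\right) + \left(65 - 1617\right) = -3130 + \left(65 - 1617\right) = -3130 - 1552 = -4682$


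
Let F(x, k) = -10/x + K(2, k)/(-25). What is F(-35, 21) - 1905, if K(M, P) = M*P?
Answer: -333619/175 ≈ -1906.4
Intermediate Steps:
F(x, k) = -10/x - 2*k/25 (F(x, k) = -10/x + (2*k)/(-25) = -10/x + (2*k)*(-1/25) = -10/x - 2*k/25)
F(-35, 21) - 1905 = (-10/(-35) - 2/25*21) - 1905 = (-10*(-1/35) - 42/25) - 1905 = (2/7 - 42/25) - 1905 = -244/175 - 1905 = -333619/175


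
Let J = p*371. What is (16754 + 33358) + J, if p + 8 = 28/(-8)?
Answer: 91691/2 ≈ 45846.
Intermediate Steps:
p = -23/2 (p = -8 + 28/(-8) = -8 + 28*(-⅛) = -8 - 7/2 = -23/2 ≈ -11.500)
J = -8533/2 (J = -23/2*371 = -8533/2 ≈ -4266.5)
(16754 + 33358) + J = (16754 + 33358) - 8533/2 = 50112 - 8533/2 = 91691/2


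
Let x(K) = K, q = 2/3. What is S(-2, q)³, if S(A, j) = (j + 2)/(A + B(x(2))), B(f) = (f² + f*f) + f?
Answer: 1/27 ≈ 0.037037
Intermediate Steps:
q = ⅔ (q = 2*(⅓) = ⅔ ≈ 0.66667)
B(f) = f + 2*f² (B(f) = (f² + f²) + f = 2*f² + f = f + 2*f²)
S(A, j) = (2 + j)/(10 + A) (S(A, j) = (j + 2)/(A + 2*(1 + 2*2)) = (2 + j)/(A + 2*(1 + 4)) = (2 + j)/(A + 2*5) = (2 + j)/(A + 10) = (2 + j)/(10 + A))
S(-2, q)³ = ((2 + ⅔)/(10 - 2))³ = ((8/3)/8)³ = ((⅛)*(8/3))³ = (⅓)³ = 1/27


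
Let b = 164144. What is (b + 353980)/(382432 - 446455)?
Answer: -172708/21341 ≈ -8.0928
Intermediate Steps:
(b + 353980)/(382432 - 446455) = (164144 + 353980)/(382432 - 446455) = 518124/(-64023) = 518124*(-1/64023) = -172708/21341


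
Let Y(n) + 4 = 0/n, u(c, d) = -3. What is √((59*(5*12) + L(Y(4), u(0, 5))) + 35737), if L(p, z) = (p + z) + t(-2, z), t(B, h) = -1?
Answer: √39269 ≈ 198.16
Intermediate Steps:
Y(n) = -4 (Y(n) = -4 + 0/n = -4 + 0 = -4)
L(p, z) = -1 + p + z (L(p, z) = (p + z) - 1 = -1 + p + z)
√((59*(5*12) + L(Y(4), u(0, 5))) + 35737) = √((59*(5*12) + (-1 - 4 - 3)) + 35737) = √((59*60 - 8) + 35737) = √((3540 - 8) + 35737) = √(3532 + 35737) = √39269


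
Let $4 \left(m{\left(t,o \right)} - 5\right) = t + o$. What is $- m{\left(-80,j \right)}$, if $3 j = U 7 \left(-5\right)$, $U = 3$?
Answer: $\frac{95}{4} \approx 23.75$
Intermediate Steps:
$j = -35$ ($j = \frac{3 \cdot 7 \left(-5\right)}{3} = \frac{21 \left(-5\right)}{3} = \frac{1}{3} \left(-105\right) = -35$)
$m{\left(t,o \right)} = 5 + \frac{o}{4} + \frac{t}{4}$ ($m{\left(t,o \right)} = 5 + \frac{t + o}{4} = 5 + \frac{o + t}{4} = 5 + \left(\frac{o}{4} + \frac{t}{4}\right) = 5 + \frac{o}{4} + \frac{t}{4}$)
$- m{\left(-80,j \right)} = - (5 + \frac{1}{4} \left(-35\right) + \frac{1}{4} \left(-80\right)) = - (5 - \frac{35}{4} - 20) = \left(-1\right) \left(- \frac{95}{4}\right) = \frac{95}{4}$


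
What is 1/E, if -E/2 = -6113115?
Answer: 1/12226230 ≈ 8.1791e-8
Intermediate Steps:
E = 12226230 (E = -2*(-6113115) = 12226230)
1/E = 1/12226230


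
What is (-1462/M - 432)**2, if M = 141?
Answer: 3890515876/19881 ≈ 1.9569e+5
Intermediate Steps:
(-1462/M - 432)**2 = (-1462/141 - 432)**2 = (-62374/141)**2 = 3890515876/19881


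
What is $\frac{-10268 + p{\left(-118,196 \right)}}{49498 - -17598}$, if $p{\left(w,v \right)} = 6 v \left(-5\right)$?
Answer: $- \frac{4037}{16774} \approx -0.24067$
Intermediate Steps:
$p{\left(w,v \right)} = - 30 v$
$\frac{-10268 + p{\left(-118,196 \right)}}{49498 - -17598} = \frac{-10268 - 5880}{49498 - -17598} = \frac{-10268 - 5880}{49498 + 17598} = - \frac{16148}{67096} = \left(-16148\right) \frac{1}{67096} = - \frac{4037}{16774}$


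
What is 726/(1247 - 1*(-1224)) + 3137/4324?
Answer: 10890751/10684604 ≈ 1.0193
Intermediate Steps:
726/(1247 - 1*(-1224)) + 3137/4324 = 726/(1247 + 1224) + 3137*(1/4324) = 726/2471 + 3137/4324 = 10890751/10684604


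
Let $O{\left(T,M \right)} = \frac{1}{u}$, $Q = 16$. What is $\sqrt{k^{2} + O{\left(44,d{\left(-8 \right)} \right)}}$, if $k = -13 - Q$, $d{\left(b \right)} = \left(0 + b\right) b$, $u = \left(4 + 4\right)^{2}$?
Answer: $\frac{5 \sqrt{2153}}{8} \approx 29.0$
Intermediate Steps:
$u = 64$ ($u = 8^{2} = 64$)
$d{\left(b \right)} = b^{2}$ ($d{\left(b \right)} = b b = b^{2}$)
$k = -29$ ($k = -13 - 16 = -29$)
$O{\left(T,M \right)} = \frac{1}{64}$
$\sqrt{k^{2} + O{\left(44,d{\left(-8 \right)} \right)}} = \sqrt{\left(-29\right)^{2} + \frac{1}{64}} = \sqrt{841 + \frac{1}{64}} = \sqrt{\frac{53825}{64}} = \frac{5 \sqrt{2153}}{8}$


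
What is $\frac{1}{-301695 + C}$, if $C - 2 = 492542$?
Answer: $\frac{1}{190849} \approx 5.2397 \cdot 10^{-6}$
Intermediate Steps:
$C = 492544$ ($C = 2 + 492542 = 492544$)
$\frac{1}{-301695 + C} = \frac{1}{-301695 + 492544} = \frac{1}{190849}$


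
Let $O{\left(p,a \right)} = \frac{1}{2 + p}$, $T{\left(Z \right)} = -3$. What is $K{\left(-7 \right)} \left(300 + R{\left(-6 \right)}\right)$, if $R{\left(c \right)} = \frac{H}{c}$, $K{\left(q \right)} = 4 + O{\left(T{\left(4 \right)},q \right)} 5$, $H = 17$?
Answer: $- \frac{1783}{6} \approx -297.17$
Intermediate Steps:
$K{\left(q \right)} = -1$ ($K{\left(q \right)} = 4 + \frac{1}{2 - 3} \cdot 5 = 4 + \frac{1}{-1} \cdot 5 = 4 - 5 = -1$)
$R{\left(c \right)} = \frac{17}{c}$
$K{\left(-7 \right)} \left(300 + R{\left(-6 \right)}\right) = - (300 + \frac{17}{-6}) = - (300 + 17 \left(- \frac{1}{6}\right)) = - (300 - \frac{17}{6}) = \left(-1\right) \frac{1783}{6} = - \frac{1783}{6}$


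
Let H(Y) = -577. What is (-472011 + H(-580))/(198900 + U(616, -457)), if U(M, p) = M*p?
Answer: 118147/20653 ≈ 5.7206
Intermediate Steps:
(-472011 + H(-580))/(198900 + U(616, -457)) = (-472011 - 577)/(198900 + 616*(-457)) = -472588/(198900 - 281512) = -472588/(-82612) = -472588*(-1/82612) = 118147/20653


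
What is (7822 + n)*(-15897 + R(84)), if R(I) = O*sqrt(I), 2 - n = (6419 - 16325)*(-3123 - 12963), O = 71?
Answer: 2533029442524 - 22626293064*sqrt(21) ≈ 2.4293e+12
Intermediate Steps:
n = -159347914 (n = 2 - (6419 - 16325)*(-3123 - 12963) = 2 - (-9906)*(-16086) = 2 - 1*159347916 = 2 - 159347916 = -159347914)
R(I) = 71*sqrt(I)
(7822 + n)*(-15897 + R(84)) = (7822 - 159347914)*(-15897 + 71*sqrt(84)) = -159340092*(-15897 + 71*(2*sqrt(21))) = -159340092*(-15897 + 142*sqrt(21)) = 2533029442524 - 22626293064*sqrt(21)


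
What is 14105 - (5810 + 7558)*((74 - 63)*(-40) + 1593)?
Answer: -15399199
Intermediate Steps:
14105 - (5810 + 7558)*((74 - 63)*(-40) + 1593) = 14105 - 13368*(11*(-40) + 1593) = 14105 - 13368*(-440 + 1593) = 14105 - 13368*1153 = 14105 - 1*15413304 = 14105 - 15413304 = -15399199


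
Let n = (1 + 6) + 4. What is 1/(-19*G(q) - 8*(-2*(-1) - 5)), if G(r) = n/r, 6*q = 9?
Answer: -3/346 ≈ -0.0086705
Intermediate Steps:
q = 3/2 (q = (1/6)*9 = 3/2 ≈ 1.5000)
n = 11 (n = 7 + 4 = 11)
G(r) = 11/r
1/(-19*G(q) - 8*(-2*(-1) - 5)) = 1/(-209/3/2 - 8*(-2*(-1) - 5)) = 1/(-209*2/3 - 8*(2 - 5)) = 1/(-19*22/3 - 8*(-3)) = 1/(-418/3 + 24) = 1/(-346/3) = -3/346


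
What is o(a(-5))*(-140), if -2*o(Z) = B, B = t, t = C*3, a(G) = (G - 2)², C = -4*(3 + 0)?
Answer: -2520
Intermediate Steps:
C = -12 (C = -4*3 = -12)
a(G) = (-2 + G)²
t = -36 (t = -12*3 = -36)
B = -36
o(Z) = 18 (o(Z) = -½*(-36) = 18)
o(a(-5))*(-140) = 18*(-140) = -2520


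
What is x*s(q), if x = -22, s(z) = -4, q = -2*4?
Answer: 88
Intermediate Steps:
q = -8
x*s(q) = -22*(-4) = 88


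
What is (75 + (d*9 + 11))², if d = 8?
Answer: 24964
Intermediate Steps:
(75 + (d*9 + 11))² = (75 + (8*9 + 11))² = (75 + (72 + 11))² = (75 + 83)² = 158² = 24964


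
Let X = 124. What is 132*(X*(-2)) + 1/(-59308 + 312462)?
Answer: -8287249343/253154 ≈ -32736.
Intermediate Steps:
132*(X*(-2)) + 1/(-59308 + 312462) = 132*(124*(-2)) + 1/(-59308 + 312462) = 132*(-248) + 1/253154 = -32736 + 1/253154 = -8287249343/253154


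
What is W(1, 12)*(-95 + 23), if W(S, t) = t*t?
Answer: -10368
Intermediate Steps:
W(S, t) = t²
W(1, 12)*(-95 + 23) = 12²*(-95 + 23) = 144*(-72) = -10368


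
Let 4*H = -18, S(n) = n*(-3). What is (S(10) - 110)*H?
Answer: 630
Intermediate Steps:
S(n) = -3*n
H = -9/2 (H = (1/4)*(-18) = -9/2 ≈ -4.5000)
(S(10) - 110)*H = (-3*10 - 110)*(-9/2) = (-30 - 110)*(-9/2) = -140*(-9/2) = 630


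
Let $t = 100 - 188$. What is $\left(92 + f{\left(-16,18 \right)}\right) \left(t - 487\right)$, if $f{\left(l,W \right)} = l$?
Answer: $-43700$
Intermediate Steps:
$t = -88$ ($t = 100 - 188 = -88$)
$\left(92 + f{\left(-16,18 \right)}\right) \left(t - 487\right) = \left(92 - 16\right) \left(-88 - 487\right) = 76 \left(-575\right) = -43700$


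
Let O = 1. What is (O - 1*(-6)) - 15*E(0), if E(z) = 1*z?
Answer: 7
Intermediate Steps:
E(z) = z
(O - 1*(-6)) - 15*E(0) = (1 - 1*(-6)) - 15*0 = (1 + 6) + 0 = 7 + 0 = 7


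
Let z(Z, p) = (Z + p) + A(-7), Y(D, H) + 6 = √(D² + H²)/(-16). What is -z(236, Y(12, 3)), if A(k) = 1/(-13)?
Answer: -2989/13 + 3*√17/16 ≈ -229.15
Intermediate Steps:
A(k) = -1/13
Y(D, H) = -6 - √(D² + H²)/16 (Y(D, H) = -6 + √(D² + H²)/(-16) = -6 + √(D² + H²)*(-1/16) = -6 - √(D² + H²)/16)
z(Z, p) = -1/13 + Z + p (z(Z, p) = (Z + p) - 1/13 = -1/13 + Z + p)
-z(236, Y(12, 3)) = -(-1/13 + 236 + (-6 - √(12² + 3²)/16)) = -(-1/13 + 236 + (-6 - √(144 + 9)/16)) = -(-1/13 + 236 + (-6 - 3*√17/16)) = -(2989/13 - 3*√17/16) = -2989/13 + 3*√17/16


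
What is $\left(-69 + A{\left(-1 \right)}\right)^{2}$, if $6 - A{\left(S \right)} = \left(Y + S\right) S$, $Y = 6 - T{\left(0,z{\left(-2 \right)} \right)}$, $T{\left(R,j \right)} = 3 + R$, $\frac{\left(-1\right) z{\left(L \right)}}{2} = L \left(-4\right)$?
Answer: $3721$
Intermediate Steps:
$z{\left(L \right)} = 8 L$ ($z{\left(L \right)} = - 2 L \left(-4\right) = - 2 \left(- 4 L\right) = 8 L$)
$Y = 3$ ($Y = 6 - \left(3 + 0\right) = 6 - 3 = 3$)
$A{\left(S \right)} = 6 - S \left(3 + S\right)$ ($A{\left(S \right)} = 6 - \left(3 + S\right) S = 6 - S \left(3 + S\right)$)
$\left(-69 + A{\left(-1 \right)}\right)^{2} = \left(-69 - -8\right)^{2} = \left(-69 + \left(6 - 1 + 3\right)\right)^{2} = \left(-69 + 8\right)^{2} = \left(-61\right)^{2} = 3721$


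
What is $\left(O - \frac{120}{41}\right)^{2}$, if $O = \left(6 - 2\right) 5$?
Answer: $\frac{490000}{1681} \approx 291.49$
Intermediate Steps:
$O = 20$ ($O = 4 \cdot 5 = 20$)
$\left(O - \frac{120}{41}\right)^{2} = \left(20 - \frac{120}{41}\right)^{2} = \left(\frac{700}{41}\right)^{2} = \frac{490000}{1681}$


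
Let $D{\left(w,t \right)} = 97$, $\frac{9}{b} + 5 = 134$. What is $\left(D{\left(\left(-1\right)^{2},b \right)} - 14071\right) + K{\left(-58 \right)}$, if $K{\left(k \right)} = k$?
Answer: $-14032$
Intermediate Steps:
$b = \frac{3}{43}$ ($b = \frac{9}{-5 + 134} = \frac{9}{129} = 9 \cdot \frac{1}{129} = \frac{3}{43} \approx 0.069767$)
$\left(D{\left(\left(-1\right)^{2},b \right)} - 14071\right) + K{\left(-58 \right)} = \left(97 - 14071\right) - 58 = -13974 - 58 = -14032$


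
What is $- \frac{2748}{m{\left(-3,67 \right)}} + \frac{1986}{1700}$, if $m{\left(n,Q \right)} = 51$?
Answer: $- \frac{44807}{850} \approx -52.714$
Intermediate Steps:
$- \frac{2748}{m{\left(-3,67 \right)}} + \frac{1986}{1700} = - \frac{2748}{51} + \frac{1986}{1700} = \left(-2748\right) \frac{1}{51} + 1986 \cdot \frac{1}{1700} = - \frac{916}{17} + \frac{993}{850} = - \frac{44807}{850}$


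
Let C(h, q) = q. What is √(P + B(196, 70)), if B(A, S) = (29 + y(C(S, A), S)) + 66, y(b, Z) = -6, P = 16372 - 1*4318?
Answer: √12143 ≈ 110.20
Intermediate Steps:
P = 12054 (P = 16372 - 4318 = 12054)
B(A, S) = 89 (B(A, S) = (29 - 6) + 66 = 23 + 66 = 89)
√(P + B(196, 70)) = √(12054 + 89) = √12143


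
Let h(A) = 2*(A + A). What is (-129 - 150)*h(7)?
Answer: -7812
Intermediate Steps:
h(A) = 4*A (h(A) = 2*(2*A) = 4*A)
(-129 - 150)*h(7) = (-129 - 150)*(4*7) = -279*28 = -7812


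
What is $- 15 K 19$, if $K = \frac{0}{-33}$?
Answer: $0$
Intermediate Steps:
$K = 0$ ($K = 0 \left(- \frac{1}{33}\right) = 0$)
$- 15 K 19 = \left(-15\right) 0 \cdot 19 = 0 \cdot 19 = 0$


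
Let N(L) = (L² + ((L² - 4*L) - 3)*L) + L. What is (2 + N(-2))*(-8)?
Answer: 112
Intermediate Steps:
N(L) = L + L² + L*(-3 + L² - 4*L) (N(L) = (L² + (-3 + L² - 4*L)*L) + L = (L² + L*(-3 + L² - 4*L)) + L = L + L² + L*(-3 + L² - 4*L))
(2 + N(-2))*(-8) = (2 - 2*(-2 + (-2)² - 3*(-2)))*(-8) = (2 - 2*(-2 + 4 + 6))*(-8) = (2 - 2*8)*(-8) = (2 - 16)*(-8) = -14*(-8) = 112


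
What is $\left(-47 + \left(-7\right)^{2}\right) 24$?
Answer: $48$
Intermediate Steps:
$\left(-47 + \left(-7\right)^{2}\right) 24 = \left(-47 + 49\right) 24 = 2 \cdot 24 = 48$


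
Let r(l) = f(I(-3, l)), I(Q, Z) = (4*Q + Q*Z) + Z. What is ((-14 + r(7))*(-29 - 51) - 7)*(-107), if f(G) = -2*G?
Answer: 326029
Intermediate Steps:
I(Q, Z) = Z + 4*Q + Q*Z
r(l) = 24 + 4*l (r(l) = -2*(l + 4*(-3) - 3*l) = -2*(l - 12 - 3*l) = -2*(-12 - 2*l) = 24 + 4*l)
((-14 + r(7))*(-29 - 51) - 7)*(-107) = ((-14 + (24 + 4*7))*(-29 - 51) - 7)*(-107) = ((-14 + (24 + 28))*(-80) - 7)*(-107) = ((-14 + 52)*(-80) - 7)*(-107) = (38*(-80) - 7)*(-107) = (-3040 - 7)*(-107) = -3047*(-107) = 326029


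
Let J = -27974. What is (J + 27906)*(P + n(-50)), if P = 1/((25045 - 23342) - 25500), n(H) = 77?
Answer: -124601024/23797 ≈ -5236.0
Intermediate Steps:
P = -1/23797 (P = 1/(1703 - 25500) = 1/(-23797) = -1/23797 ≈ -4.2022e-5)
(J + 27906)*(P + n(-50)) = (-27974 + 27906)*(-1/23797 + 77) = -68*1832368/23797 = -124601024/23797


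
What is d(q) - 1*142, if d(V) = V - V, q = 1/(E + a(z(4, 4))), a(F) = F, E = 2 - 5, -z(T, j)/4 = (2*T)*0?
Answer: -142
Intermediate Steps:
z(T, j) = 0 (z(T, j) = -4*2*T*0 = -4*0 = 0)
E = -3
q = -⅓ (q = 1/(-3 + 0) = 1/(-3) = -⅓ ≈ -0.33333)
d(V) = 0
d(q) - 1*142 = 0 - 1*142 = 0 - 142 = -142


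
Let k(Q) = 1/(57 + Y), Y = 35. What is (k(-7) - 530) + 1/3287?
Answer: -160270741/302404 ≈ -529.99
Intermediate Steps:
k(Q) = 1/92 (k(Q) = 1/(57 + 35) = 1/92)
(k(-7) - 530) + 1/3287 = (1/92 - 530) + 1/3287 = -48759/92 + 1/3287 = -160270741/302404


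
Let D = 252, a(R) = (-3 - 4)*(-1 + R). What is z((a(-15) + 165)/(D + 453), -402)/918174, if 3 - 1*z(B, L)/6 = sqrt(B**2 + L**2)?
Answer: 3/153029 - sqrt(80321304829)/107885445 ≈ -0.0026073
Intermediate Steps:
a(R) = 7 - 7*R (a(R) = -7*(-1 + R) = 7 - 7*R)
z(B, L) = 18 - 6*sqrt(B**2 + L**2)
z((a(-15) + 165)/(D + 453), -402)/918174 = (18 - 6*sqrt((((7 - 7*(-15)) + 165)/(252 + 453))**2 + (-402)**2))/918174 = (18 - 6*sqrt((((7 + 105) + 165)/705)**2 + 161604))*(1/918174) = (18 - 6*sqrt(((112 + 165)*(1/705))**2 + 161604))*(1/918174) = (18 - 6*sqrt((277*(1/705))**2 + 161604))*(1/918174) = (18 - 6*sqrt((277/705)**2 + 161604))*(1/918174) = (18 - 6*sqrt(76729/497025 + 161604))*(1/918174) = (18 - 2*sqrt(80321304829)/235)*(1/918174) = 3/153029 - sqrt(80321304829)/107885445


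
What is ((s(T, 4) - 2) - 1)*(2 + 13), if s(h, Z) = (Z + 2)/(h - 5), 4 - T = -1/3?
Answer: -180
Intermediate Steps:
T = 13/3 (T = 4 - (-1)/3 = 4 - 1*(-⅓) = 4 + ⅓ = 13/3 ≈ 4.3333)
s(h, Z) = (2 + Z)/(-5 + h)
((s(T, 4) - 2) - 1)*(2 + 13) = (((2 + 4)/(-5 + 13/3) - 2) - 1)*(2 + 13) = ((6/(-⅔) - 2) - 1)*15 = ((-3/2*6 - 2) - 1)*15 = ((-9 - 2) - 1)*15 = (-11 - 1)*15 = -12*15 = -180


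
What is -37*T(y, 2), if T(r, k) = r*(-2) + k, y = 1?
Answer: 0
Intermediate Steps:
T(r, k) = k - 2*r (T(r, k) = -2*r + k = k - 2*r)
-37*T(y, 2) = -37*(2 - 2*1) = -37*(2 - 2) = -37*0 = 0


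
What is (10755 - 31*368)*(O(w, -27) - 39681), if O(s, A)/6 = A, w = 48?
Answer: 26017479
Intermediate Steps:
O(s, A) = 6*A
(10755 - 31*368)*(O(w, -27) - 39681) = (10755 - 31*368)*(6*(-27) - 39681) = (10755 - 11408)*(-162 - 39681) = -653*(-39843) = 26017479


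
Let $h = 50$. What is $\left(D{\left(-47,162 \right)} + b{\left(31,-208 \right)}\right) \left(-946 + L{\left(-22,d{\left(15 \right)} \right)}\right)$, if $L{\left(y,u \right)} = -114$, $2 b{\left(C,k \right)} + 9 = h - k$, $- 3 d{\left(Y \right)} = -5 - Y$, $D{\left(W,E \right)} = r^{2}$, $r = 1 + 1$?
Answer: $-136210$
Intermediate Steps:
$r = 2$
$D{\left(W,E \right)} = 4$ ($D{\left(W,E \right)} = 2^{2} = 4$)
$d{\left(Y \right)} = \frac{5}{3} + \frac{Y}{3}$ ($d{\left(Y \right)} = - \frac{-5 - Y}{3} = \frac{5}{3} + \frac{Y}{3}$)
$b{\left(C,k \right)} = \frac{41}{2} - \frac{k}{2}$ ($b{\left(C,k \right)} = - \frac{9}{2} + \frac{50 - k}{2} = - \frac{9}{2} - \left(-25 + \frac{k}{2}\right) = \frac{41}{2} - \frac{k}{2}$)
$\left(D{\left(-47,162 \right)} + b{\left(31,-208 \right)}\right) \left(-946 + L{\left(-22,d{\left(15 \right)} \right)}\right) = \left(4 + \left(\frac{41}{2} - -104\right)\right) \left(-946 - 114\right) = \left(4 + \left(\frac{41}{2} + 104\right)\right) \left(-1060\right) = \left(4 + \frac{249}{2}\right) \left(-1060\right) = \frac{257}{2} \left(-1060\right) = -136210$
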